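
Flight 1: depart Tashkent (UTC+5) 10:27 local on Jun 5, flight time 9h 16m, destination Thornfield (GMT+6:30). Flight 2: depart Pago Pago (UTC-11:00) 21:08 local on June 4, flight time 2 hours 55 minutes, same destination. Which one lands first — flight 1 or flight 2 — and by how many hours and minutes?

Flight 1 in UTC: 10:27 − 5:00 = 05:27 on Jun 5.
+9 hours 16 minutes → arrive 14:43 UTC on Jun 5.
Flight 2 in UTC: 21:08 + 11:00 = 08:08 on Jun 5.
+2 hours 55 minutes → arrive 11:03 UTC on Jun 5.
Flight 2 lands earlier by 3 hours 40 minutes.

the second, by 3 hours 40 minutes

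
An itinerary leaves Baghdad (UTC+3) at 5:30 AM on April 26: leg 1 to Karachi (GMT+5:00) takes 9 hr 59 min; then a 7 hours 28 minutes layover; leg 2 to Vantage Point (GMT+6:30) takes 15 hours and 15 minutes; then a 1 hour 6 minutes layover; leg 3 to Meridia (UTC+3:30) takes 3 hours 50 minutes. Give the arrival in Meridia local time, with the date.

7:38 PM on April 27

Convert departure to UTC: 5:30 AM − 3:00 = 2:30 AM UTC on Apr 26.
Add 9 hours 59 minutes leg 1 → 12:29 PM UTC.
Add 7 hours and 28 minutes layover in Karachi → 7:57 PM UTC.
Add 15 hours and 15 minutes leg 2 → 11:12 AM UTC (Apr 27).
Add 1 hour 6 minutes layover in Vantage Point → 12:18 PM UTC.
Add 3 hours and 50 minutes leg 3 → 4:08 PM UTC.
Meridia is UTC+3:30, so local arrival = 4:08 PM + 3:30 = 7:38 PM on Apr 27.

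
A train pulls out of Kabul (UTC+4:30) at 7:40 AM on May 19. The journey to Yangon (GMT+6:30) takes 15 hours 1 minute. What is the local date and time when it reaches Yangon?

Yangon is 2:00 ahead of Kabul.
After 15 hours 1 minute it is 10:41 PM in Kabul.
Shift by the zone difference: 10:41 PM + 2:00 = 12:41 AM on May 20 in Yangon.

12:41 AM on May 20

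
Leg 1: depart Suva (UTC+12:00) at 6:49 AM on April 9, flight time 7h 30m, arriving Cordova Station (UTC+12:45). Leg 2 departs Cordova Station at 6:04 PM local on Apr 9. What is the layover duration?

3 hours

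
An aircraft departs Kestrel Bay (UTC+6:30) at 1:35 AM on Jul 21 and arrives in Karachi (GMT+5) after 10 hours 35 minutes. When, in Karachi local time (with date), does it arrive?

10:40 AM on Jul 21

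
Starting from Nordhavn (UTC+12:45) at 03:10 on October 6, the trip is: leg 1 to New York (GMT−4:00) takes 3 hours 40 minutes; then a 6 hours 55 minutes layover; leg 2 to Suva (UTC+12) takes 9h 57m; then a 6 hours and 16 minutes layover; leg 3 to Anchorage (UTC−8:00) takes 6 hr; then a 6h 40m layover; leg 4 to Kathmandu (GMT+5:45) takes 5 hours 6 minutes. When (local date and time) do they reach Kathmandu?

Convert departure to UTC: 03:10 − 12:45 = 14:25 UTC on Oct 5.
Add 3 hours and 40 minutes leg 1 → 18:05 UTC.
Add 6 hours 55 minutes layover in New York → 01:00 UTC (Oct 6).
Add 9 hours 57 minutes leg 2 → 10:57 UTC.
Add 6 hours 16 minutes layover in Suva → 17:13 UTC.
Add 6 hours leg 3 → 23:13 UTC.
Add 6 hours and 40 minutes layover in Anchorage → 05:53 UTC (Oct 7).
Add 5 hours 6 minutes leg 4 → 10:59 UTC.
Kathmandu is UTC+5:45, so local arrival = 10:59 + 5:45 = 16:44 on Oct 7.

16:44 on October 7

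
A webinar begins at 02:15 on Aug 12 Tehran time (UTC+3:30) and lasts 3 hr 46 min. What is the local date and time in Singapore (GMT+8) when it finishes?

10:31 on Aug 12

Convert start to UTC: 02:15 − 3:30 = 22:45 UTC on Aug 11.
Add 3 hours and 46 minutes duration → 02:31 UTC (Aug 12).
Singapore is UTC+8:00, so local end time = 02:31 + 8:00 = 10:31 on Aug 12.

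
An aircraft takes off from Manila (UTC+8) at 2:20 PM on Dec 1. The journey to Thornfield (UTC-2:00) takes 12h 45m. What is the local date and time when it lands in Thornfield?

5:05 PM on Dec 1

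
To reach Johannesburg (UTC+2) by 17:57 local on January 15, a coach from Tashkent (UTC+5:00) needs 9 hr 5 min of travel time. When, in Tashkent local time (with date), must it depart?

Target arrival in UTC: 17:57 − 2:00 = 15:57 on Jan 15.
Subtract 9 hours 5 minutes → departure 06:52 UTC on Jan 15.
Tashkent is UTC+5:00: 06:52 + 5:00 = 11:52 on Jan 15.

11:52 on January 15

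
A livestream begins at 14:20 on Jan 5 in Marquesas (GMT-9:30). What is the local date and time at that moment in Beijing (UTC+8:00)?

In UTC: 14:20 + 9:30 = 23:50 on Jan 5.
Beijing is UTC+8:00: 23:50 + 8:00 = 07:50 on Jan 6.

07:50 on January 6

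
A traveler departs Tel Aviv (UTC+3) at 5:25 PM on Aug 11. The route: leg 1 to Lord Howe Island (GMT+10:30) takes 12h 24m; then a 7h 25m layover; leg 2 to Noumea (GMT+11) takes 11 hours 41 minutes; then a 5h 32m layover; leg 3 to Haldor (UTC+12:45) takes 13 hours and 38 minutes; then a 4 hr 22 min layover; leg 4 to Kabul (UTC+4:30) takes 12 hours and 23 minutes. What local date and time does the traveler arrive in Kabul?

2:20 PM on August 14

Convert departure to UTC: 5:25 PM − 3:00 = 2:25 PM UTC on Aug 11.
Add 12 hours and 24 minutes leg 1 → 2:49 AM UTC (Aug 12).
Add 7 hours and 25 minutes layover in Lord Howe Island → 10:14 AM UTC.
Add 11 hours 41 minutes leg 2 → 9:55 PM UTC.
Add 5 hours and 32 minutes layover in Noumea → 3:27 AM UTC (Aug 13).
Add 13 hours 38 minutes leg 3 → 5:05 PM UTC.
Add 4 hours 22 minutes layover in Haldor → 9:27 PM UTC.
Add 12 hours 23 minutes leg 4 → 9:50 AM UTC (Aug 14).
Kabul is UTC+4:30, so local arrival = 9:50 AM + 4:30 = 2:20 PM on Aug 14.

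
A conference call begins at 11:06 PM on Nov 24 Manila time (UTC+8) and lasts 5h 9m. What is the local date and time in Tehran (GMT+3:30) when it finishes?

Convert start to UTC: 11:06 PM − 8:00 = 3:06 PM UTC on Nov 24.
Add 5 hours 9 minutes duration → 8:15 PM UTC.
Tehran is UTC+3:30, so local end time = 8:15 PM + 3:30 = 11:45 PM on Nov 24.

11:45 PM on Nov 24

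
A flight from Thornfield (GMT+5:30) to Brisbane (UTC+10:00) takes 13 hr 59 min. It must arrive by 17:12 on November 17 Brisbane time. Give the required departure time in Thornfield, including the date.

Target arrival in UTC: 17:12 − 10:00 = 07:12 on Nov 17.
Subtract 13 hours 59 minutes → departure 17:13 UTC on Nov 16.
Thornfield is UTC+5:30: 17:13 + 5:30 = 22:43 on Nov 16.

22:43 on Nov 16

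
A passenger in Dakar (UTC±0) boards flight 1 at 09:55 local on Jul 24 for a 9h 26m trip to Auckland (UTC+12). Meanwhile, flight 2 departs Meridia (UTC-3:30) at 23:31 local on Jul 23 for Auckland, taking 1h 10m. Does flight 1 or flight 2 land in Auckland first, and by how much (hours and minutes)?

Flight 1 departs at 09:55 UTC (Jul 24).
+9 hours 26 minutes → arrive 19:21 UTC on Jul 24.
Flight 2 in UTC: 23:31 + 3:30 = 03:01 on Jul 24.
+1 hour 10 minutes → arrive 04:11 UTC on Jul 24.
Flight 2 lands earlier by 15 hours 10 minutes.

the second, by 15 hours 10 minutes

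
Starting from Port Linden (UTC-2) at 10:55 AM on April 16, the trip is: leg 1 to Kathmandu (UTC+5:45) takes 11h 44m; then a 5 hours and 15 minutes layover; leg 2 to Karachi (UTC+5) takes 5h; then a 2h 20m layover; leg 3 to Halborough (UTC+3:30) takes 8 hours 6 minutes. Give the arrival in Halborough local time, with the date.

Convert departure to UTC: 10:55 AM + 2:00 = 12:55 PM UTC on Apr 16.
Add 11 hours and 44 minutes leg 1 → 12:39 AM UTC (Apr 17).
Add 5 hours 15 minutes layover in Kathmandu → 5:54 AM UTC.
Add 5 hours leg 2 → 10:54 AM UTC.
Add 2 hours and 20 minutes layover in Karachi → 1:14 PM UTC.
Add 8 hours 6 minutes leg 3 → 9:20 PM UTC.
Halborough is UTC+3:30, so local arrival = 9:20 PM + 3:30 = 12:50 AM on Apr 18.

12:50 AM on Apr 18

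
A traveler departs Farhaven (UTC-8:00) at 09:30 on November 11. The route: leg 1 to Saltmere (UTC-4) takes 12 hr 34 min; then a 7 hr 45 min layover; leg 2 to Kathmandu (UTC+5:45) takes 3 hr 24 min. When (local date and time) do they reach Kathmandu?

22:58 on November 12

Convert departure to UTC: 09:30 + 8:00 = 17:30 UTC on Nov 11.
Add 12 hours 34 minutes leg 1 → 06:04 UTC (Nov 12).
Add 7 hours 45 minutes layover in Saltmere → 13:49 UTC.
Add 3 hours and 24 minutes leg 2 → 17:13 UTC.
Kathmandu is UTC+5:45, so local arrival = 17:13 + 5:45 = 22:58 on Nov 12.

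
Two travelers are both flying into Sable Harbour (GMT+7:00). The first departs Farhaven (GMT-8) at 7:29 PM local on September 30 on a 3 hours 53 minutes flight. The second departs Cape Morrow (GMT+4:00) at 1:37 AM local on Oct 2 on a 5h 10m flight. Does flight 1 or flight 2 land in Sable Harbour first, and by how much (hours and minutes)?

Flight 1 in UTC: 7:29 PM + 8:00 = 3:29 AM on Oct 1.
+3 hours 53 minutes → arrive 7:22 AM UTC on Oct 1.
Flight 2 in UTC: 1:37 AM − 4:00 = 9:37 PM on Oct 1.
+5 hours and 10 minutes → arrive 2:47 AM UTC on Oct 2.
Flight 1 lands earlier by 19 hours 25 minutes.

the first, by 19 hours 25 minutes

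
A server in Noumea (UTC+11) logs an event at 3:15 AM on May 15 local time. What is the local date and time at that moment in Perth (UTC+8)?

Perth is 3:00 behind Noumea.
Shift by the zone difference: 3:15 AM − 3:00 = 12:15 AM on May 15 in Perth.

12:15 AM on May 15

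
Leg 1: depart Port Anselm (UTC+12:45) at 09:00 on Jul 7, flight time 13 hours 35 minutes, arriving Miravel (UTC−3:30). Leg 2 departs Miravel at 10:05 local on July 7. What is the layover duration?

3 hours 45 minutes

Convert departure to UTC: 09:00 − 12:45 = 20:15 UTC on Jul 6.
Add 13 hours 35 minutes flight time → 09:50 UTC (Jul 7).
Miravel is UTC−3:30, so local arrival = 09:50 − 3:30 = 06:20 on Jul 7.
Layover = 10:05 − 06:20 = 3 hours 45 minutes.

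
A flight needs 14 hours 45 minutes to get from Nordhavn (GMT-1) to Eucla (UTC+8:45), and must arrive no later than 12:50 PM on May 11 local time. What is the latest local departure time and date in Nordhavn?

12:20 PM on May 10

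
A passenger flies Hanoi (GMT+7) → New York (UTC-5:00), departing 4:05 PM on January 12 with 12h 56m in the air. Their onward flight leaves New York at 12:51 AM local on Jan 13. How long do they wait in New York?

Convert departure to UTC: 4:05 PM − 7:00 = 9:05 AM UTC on Jan 12.
Add 12 hours and 56 minutes flight time → 10:01 PM UTC.
New York is UTC−5:00, so local arrival = 10:01 PM − 5:00 = 5:01 PM on Jan 12.
Layover = 12:51 AM − 5:01 PM (+1 day) = 7 hours 50 minutes.

7 hours 50 minutes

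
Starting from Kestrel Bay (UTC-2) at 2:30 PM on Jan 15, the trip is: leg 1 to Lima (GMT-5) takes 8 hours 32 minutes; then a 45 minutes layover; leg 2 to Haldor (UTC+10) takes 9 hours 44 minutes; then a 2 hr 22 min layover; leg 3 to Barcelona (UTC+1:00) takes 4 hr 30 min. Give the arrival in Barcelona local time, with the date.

Convert departure to UTC: 2:30 PM + 2:00 = 4:30 PM UTC on Jan 15.
Add 8 hours 32 minutes leg 1 → 1:02 AM UTC (Jan 16).
Add 45 minutes layover in Lima → 1:47 AM UTC.
Add 9 hours and 44 minutes leg 2 → 11:31 AM UTC.
Add 2 hours 22 minutes layover in Haldor → 1:53 PM UTC.
Add 4 hours and 30 minutes leg 3 → 6:23 PM UTC.
Barcelona is UTC+1:00, so local arrival = 6:23 PM + 1:00 = 7:23 PM on Jan 16.

7:23 PM on January 16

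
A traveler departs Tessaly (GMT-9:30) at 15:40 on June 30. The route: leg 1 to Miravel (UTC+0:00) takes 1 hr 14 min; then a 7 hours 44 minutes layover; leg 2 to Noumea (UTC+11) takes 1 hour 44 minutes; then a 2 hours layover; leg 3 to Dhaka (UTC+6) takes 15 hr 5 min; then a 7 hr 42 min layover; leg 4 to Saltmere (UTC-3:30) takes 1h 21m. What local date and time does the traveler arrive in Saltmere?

Convert departure to UTC: 15:40 + 9:30 = 01:10 UTC on Jul 1.
Add 1 hour 14 minutes leg 1 → 02:24 UTC.
Add 7 hours 44 minutes layover in Miravel → 10:08 UTC.
Add 1 hour 44 minutes leg 2 → 11:52 UTC.
Add 2 hours layover in Noumea → 13:52 UTC.
Add 15 hours 5 minutes leg 3 → 04:57 UTC (Jul 2).
Add 7 hours and 42 minutes layover in Dhaka → 12:39 UTC.
Add 1 hour and 21 minutes leg 4 → 14:00 UTC.
Saltmere is UTC−3:30, so local arrival = 14:00 − 3:30 = 10:30 on Jul 2.

10:30 on Jul 2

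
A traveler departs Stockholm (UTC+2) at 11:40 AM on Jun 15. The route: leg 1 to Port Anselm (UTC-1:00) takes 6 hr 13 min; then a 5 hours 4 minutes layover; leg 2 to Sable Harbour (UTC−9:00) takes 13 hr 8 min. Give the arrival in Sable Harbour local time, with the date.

1:05 AM on June 16

Convert departure to UTC: 11:40 AM − 2:00 = 9:40 AM UTC on Jun 15.
Add 6 hours and 13 minutes leg 1 → 3:53 PM UTC.
Add 5 hours and 4 minutes layover in Port Anselm → 8:57 PM UTC.
Add 13 hours 8 minutes leg 2 → 10:05 AM UTC (Jun 16).
Sable Harbour is UTC−9:00, so local arrival = 10:05 AM − 9:00 = 1:05 AM on Jun 16.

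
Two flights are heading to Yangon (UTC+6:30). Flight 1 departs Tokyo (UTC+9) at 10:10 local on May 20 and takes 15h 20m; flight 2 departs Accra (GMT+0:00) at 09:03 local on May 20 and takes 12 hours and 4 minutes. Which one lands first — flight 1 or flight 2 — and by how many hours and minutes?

Flight 1 in UTC: 10:10 − 9:00 = 01:10 on May 20.
+15 hours 20 minutes → arrive 16:30 UTC on May 20.
Flight 2 departs at 09:03 UTC (May 20).
+12 hours and 4 minutes → arrive 21:07 UTC on May 20.
Flight 1 lands earlier by 4 hours 37 minutes.

the first, by 4 hours 37 minutes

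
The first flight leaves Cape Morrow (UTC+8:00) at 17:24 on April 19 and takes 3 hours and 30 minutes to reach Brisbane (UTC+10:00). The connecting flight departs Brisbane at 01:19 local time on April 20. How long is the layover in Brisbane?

2 hours 25 minutes

Convert departure to UTC: 17:24 − 8:00 = 09:24 UTC on Apr 19.
Add 3 hours and 30 minutes flight time → 12:54 UTC.
Brisbane is UTC+10:00, so local arrival = 12:54 + 10:00 = 22:54 on Apr 19.
Layover = 01:19 − 22:54 (+1 day) = 2 hours 25 minutes.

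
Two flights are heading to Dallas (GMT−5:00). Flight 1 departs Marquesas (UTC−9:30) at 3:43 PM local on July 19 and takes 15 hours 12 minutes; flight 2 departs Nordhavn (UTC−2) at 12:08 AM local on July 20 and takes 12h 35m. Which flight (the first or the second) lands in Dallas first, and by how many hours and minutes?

the second, by 1 hour 42 minutes

Flight 1 in UTC: 3:43 PM + 9:30 = 1:13 AM on Jul 20.
+15 hours 12 minutes → arrive 4:25 PM UTC on Jul 20.
Flight 2 in UTC: 12:08 AM + 2:00 = 2:08 AM on Jul 20.
+12 hours 35 minutes → arrive 2:43 PM UTC on Jul 20.
Flight 2 lands earlier by 1 hour 42 minutes.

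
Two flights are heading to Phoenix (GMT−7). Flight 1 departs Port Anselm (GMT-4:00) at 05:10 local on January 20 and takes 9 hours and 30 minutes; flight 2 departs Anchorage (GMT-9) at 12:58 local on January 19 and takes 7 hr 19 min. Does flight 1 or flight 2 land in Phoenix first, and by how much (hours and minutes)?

Flight 1 in UTC: 05:10 + 4:00 = 09:10 on Jan 20.
+9 hours and 30 minutes → arrive 18:40 UTC on Jan 20.
Flight 2 in UTC: 12:58 + 9:00 = 21:58 on Jan 19.
+7 hours 19 minutes → arrive 05:17 UTC on Jan 20.
Flight 2 lands earlier by 13 hours 23 minutes.

the second, by 13 hours 23 minutes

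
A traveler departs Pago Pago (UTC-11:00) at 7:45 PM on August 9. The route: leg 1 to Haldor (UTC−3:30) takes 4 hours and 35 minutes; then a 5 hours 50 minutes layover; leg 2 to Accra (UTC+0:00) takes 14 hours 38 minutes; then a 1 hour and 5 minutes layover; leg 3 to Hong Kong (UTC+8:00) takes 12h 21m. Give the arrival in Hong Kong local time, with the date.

5:14 AM on August 12

Convert departure to UTC: 7:45 PM + 11:00 = 6:45 AM UTC on Aug 10.
Add 4 hours and 35 minutes leg 1 → 11:20 AM UTC.
Add 5 hours 50 minutes layover in Haldor → 5:10 PM UTC.
Add 14 hours and 38 minutes leg 2 → 7:48 AM UTC (Aug 11).
Add 1 hour 5 minutes layover in Accra → 8:53 AM UTC.
Add 12 hours 21 minutes leg 3 → 9:14 PM UTC.
Hong Kong is UTC+8:00, so local arrival = 9:14 PM + 8:00 = 5:14 AM on Aug 12.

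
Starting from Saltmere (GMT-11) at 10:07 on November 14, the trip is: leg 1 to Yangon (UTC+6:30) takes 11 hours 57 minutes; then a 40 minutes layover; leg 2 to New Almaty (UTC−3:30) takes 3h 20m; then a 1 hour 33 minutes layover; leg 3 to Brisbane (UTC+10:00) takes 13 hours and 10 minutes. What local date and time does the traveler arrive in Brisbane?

Convert departure to UTC: 10:07 + 11:00 = 21:07 UTC on Nov 14.
Add 11 hours and 57 minutes leg 1 → 09:04 UTC (Nov 15).
Add 40 minutes layover in Yangon → 09:44 UTC.
Add 3 hours and 20 minutes leg 2 → 13:04 UTC.
Add 1 hour and 33 minutes layover in New Almaty → 14:37 UTC.
Add 13 hours and 10 minutes leg 3 → 03:47 UTC (Nov 16).
Brisbane is UTC+10:00, so local arrival = 03:47 + 10:00 = 13:47 on Nov 16.

13:47 on Nov 16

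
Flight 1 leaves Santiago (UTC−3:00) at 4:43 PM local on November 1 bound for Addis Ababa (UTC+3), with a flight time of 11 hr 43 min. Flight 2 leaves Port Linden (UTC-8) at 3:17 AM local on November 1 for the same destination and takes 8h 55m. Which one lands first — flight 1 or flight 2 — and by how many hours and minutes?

the second, by 11 hours 14 minutes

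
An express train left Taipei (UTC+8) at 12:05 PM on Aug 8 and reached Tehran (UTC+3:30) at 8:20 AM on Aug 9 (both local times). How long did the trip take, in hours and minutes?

24 hours 45 minutes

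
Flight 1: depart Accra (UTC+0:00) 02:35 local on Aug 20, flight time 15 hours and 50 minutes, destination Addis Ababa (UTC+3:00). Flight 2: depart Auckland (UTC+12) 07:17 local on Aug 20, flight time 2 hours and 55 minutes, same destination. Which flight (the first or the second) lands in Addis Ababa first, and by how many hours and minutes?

Flight 1 departs at 02:35 UTC (Aug 20).
+15 hours 50 minutes → arrive 18:25 UTC on Aug 20.
Flight 2 in UTC: 07:17 − 12:00 = 19:17 on Aug 19.
+2 hours 55 minutes → arrive 22:12 UTC on Aug 19.
Flight 2 lands earlier by 20 hours 13 minutes.

the second, by 20 hours 13 minutes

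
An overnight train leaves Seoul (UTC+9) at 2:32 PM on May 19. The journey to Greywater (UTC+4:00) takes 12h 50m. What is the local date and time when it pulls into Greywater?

10:22 PM on May 19

Greywater is 5:00 behind Seoul.
After 12 hours 50 minutes it is 3:22 AM (May 20) in Seoul.
Shift by the zone difference: 3:22 AM − 5:00 = 10:22 PM on May 19 in Greywater.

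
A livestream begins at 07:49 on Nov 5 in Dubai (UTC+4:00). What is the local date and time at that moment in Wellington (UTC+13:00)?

In UTC: 07:49 − 4:00 = 03:49 on Nov 5.
Wellington is UTC+13:00: 03:49 + 13:00 = 16:49 on Nov 5.

16:49 on November 5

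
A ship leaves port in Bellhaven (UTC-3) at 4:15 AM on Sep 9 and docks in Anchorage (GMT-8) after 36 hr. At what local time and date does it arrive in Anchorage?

11:15 AM on Sep 10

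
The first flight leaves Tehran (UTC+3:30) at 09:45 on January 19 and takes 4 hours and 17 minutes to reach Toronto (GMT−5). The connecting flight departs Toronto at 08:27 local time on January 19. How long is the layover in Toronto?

Convert departure to UTC: 09:45 − 3:30 = 06:15 UTC on Jan 19.
Add 4 hours and 17 minutes flight time → 10:32 UTC.
Toronto is UTC−5:00, so local arrival = 10:32 − 5:00 = 05:32 on Jan 19.
Layover = 08:27 − 05:32 = 2 hours 55 minutes.

2 hours 55 minutes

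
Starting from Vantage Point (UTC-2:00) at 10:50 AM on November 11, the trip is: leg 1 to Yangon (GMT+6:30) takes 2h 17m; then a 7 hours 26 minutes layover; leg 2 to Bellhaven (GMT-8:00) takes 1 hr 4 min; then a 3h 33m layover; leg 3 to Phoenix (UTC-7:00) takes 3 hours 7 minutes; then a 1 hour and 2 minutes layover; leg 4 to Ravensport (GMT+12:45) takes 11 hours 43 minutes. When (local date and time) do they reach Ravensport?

7:47 AM on Nov 13

Convert departure to UTC: 10:50 AM + 2:00 = 12:50 PM UTC on Nov 11.
Add 2 hours and 17 minutes leg 1 → 3:07 PM UTC.
Add 7 hours and 26 minutes layover in Yangon → 10:33 PM UTC.
Add 1 hour 4 minutes leg 2 → 11:37 PM UTC.
Add 3 hours and 33 minutes layover in Bellhaven → 3:10 AM UTC (Nov 12).
Add 3 hours 7 minutes leg 3 → 6:17 AM UTC.
Add 1 hour and 2 minutes layover in Phoenix → 7:19 AM UTC.
Add 11 hours 43 minutes leg 4 → 7:02 PM UTC.
Ravensport is UTC+12:45, so local arrival = 7:02 PM + 12:45 = 7:47 AM on Nov 13.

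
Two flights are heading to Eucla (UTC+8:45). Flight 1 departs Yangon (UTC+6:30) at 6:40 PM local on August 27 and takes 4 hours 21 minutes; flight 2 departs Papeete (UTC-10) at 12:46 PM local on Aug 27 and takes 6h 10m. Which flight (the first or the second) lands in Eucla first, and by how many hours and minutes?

the first, by 12 hours 25 minutes

Flight 1 in UTC: 6:40 PM − 6:30 = 12:10 PM on Aug 27.
+4 hours 21 minutes → arrive 4:31 PM UTC on Aug 27.
Flight 2 in UTC: 12:46 PM + 10:00 = 10:46 PM on Aug 27.
+6 hours 10 minutes → arrive 4:56 AM UTC on Aug 28.
Flight 1 lands earlier by 12 hours 25 minutes.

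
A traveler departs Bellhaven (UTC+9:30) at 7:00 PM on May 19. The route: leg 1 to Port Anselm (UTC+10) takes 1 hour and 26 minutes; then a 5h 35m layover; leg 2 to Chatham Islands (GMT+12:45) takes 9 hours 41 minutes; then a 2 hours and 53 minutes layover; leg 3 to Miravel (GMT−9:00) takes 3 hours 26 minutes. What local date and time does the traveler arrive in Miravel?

11:31 PM on May 19

Convert departure to UTC: 7:00 PM − 9:30 = 9:30 AM UTC on May 19.
Add 1 hour and 26 minutes leg 1 → 10:56 AM UTC.
Add 5 hours 35 minutes layover in Port Anselm → 4:31 PM UTC.
Add 9 hours and 41 minutes leg 2 → 2:12 AM UTC (May 20).
Add 2 hours 53 minutes layover in Chatham Islands → 5:05 AM UTC.
Add 3 hours 26 minutes leg 3 → 8:31 AM UTC.
Miravel is UTC−9:00, so local arrival = 8:31 AM − 9:00 = 11:31 PM on May 19.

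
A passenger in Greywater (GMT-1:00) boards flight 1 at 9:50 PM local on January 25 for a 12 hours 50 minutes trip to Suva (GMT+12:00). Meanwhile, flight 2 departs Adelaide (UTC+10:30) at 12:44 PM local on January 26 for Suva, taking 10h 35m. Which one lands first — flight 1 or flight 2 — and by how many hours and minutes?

Flight 1 in UTC: 9:50 PM + 1:00 = 10:50 PM on Jan 25.
+12 hours and 50 minutes → arrive 11:40 AM UTC on Jan 26.
Flight 2 in UTC: 12:44 PM − 10:30 = 2:14 AM on Jan 26.
+10 hours 35 minutes → arrive 12:49 PM UTC on Jan 26.
Flight 1 lands earlier by 1 hour 9 minutes.

the first, by 1 hour 9 minutes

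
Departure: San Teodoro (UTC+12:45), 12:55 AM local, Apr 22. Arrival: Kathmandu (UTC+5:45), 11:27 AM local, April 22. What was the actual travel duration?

Departure in UTC: 12:55 AM − 12:45 = 12:10 PM on Apr 21.
Arrival in UTC: 11:27 AM − 5:45 = 5:42 AM on Apr 22.
Elapsed = 5:42 AM − 12:10 PM (+1 day) = 17 hours 32 minutes.

17 hours 32 minutes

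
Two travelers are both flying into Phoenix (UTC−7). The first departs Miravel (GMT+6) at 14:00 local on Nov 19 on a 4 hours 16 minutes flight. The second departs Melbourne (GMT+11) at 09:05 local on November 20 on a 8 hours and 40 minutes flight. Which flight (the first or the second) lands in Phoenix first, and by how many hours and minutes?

the first, by 18 hours 29 minutes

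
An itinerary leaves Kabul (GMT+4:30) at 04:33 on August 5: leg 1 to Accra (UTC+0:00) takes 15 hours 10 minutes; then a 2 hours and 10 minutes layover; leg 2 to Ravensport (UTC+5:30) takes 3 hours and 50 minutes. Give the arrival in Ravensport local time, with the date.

02:43 on Aug 6

Convert departure to UTC: 04:33 − 4:30 = 00:03 UTC on Aug 5.
Add 15 hours and 10 minutes leg 1 → 15:13 UTC.
Add 2 hours and 10 minutes layover in Accra → 17:23 UTC.
Add 3 hours and 50 minutes leg 2 → 21:13 UTC.
Ravensport is UTC+5:30, so local arrival = 21:13 + 5:30 = 02:43 on Aug 6.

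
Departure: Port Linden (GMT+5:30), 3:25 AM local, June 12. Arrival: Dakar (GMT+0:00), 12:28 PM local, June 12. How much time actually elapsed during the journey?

14 hours 33 minutes

Departure in UTC: 3:25 AM − 5:30 = 9:55 PM on Jun 11.
Arrival is already UTC: 12:28 PM on Jun 12.
Elapsed = 12:28 PM − 9:55 PM (+1 day) = 14 hours 33 minutes.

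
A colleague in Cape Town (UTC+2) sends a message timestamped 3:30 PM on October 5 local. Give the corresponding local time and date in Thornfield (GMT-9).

Thornfield is 11:00 behind Cape Town.
Shift by the zone difference: 3:30 PM − 11:00 = 4:30 AM on Oct 5 in Thornfield.

4:30 AM on Oct 5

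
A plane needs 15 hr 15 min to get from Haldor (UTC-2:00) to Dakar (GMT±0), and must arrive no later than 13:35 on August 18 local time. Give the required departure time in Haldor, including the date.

20:20 on Aug 17

Target arrival is already UTC: 13:35 on Aug 18.
Subtract 15 hours 15 minutes → departure 22:20 UTC on Aug 17.
Haldor is UTC−2:00: 22:20 − 2:00 = 20:20 on Aug 17.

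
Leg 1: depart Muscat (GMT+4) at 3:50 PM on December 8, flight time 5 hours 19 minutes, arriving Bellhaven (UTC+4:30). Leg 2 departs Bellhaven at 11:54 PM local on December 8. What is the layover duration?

Convert departure to UTC: 3:50 PM − 4:00 = 11:50 AM UTC on Dec 8.
Add 5 hours 19 minutes flight time → 5:09 PM UTC.
Bellhaven is UTC+4:30, so local arrival = 5:09 PM + 4:30 = 9:39 PM on Dec 8.
Layover = 11:54 PM − 9:39 PM = 2 hours 15 minutes.

2 hours 15 minutes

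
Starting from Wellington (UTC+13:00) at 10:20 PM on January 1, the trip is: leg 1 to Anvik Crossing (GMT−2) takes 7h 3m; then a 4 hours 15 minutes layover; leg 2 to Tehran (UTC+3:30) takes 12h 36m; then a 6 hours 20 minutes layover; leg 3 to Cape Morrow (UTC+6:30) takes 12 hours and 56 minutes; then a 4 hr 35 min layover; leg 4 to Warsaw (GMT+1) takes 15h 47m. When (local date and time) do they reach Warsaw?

Convert departure to UTC: 10:20 PM − 13:00 = 9:20 AM UTC on Jan 1.
Add 7 hours 3 minutes leg 1 → 4:23 PM UTC.
Add 4 hours 15 minutes layover in Anvik Crossing → 8:38 PM UTC.
Add 12 hours 36 minutes leg 2 → 9:14 AM UTC (Jan 2).
Add 6 hours 20 minutes layover in Tehran → 3:34 PM UTC.
Add 12 hours and 56 minutes leg 3 → 4:30 AM UTC (Jan 3).
Add 4 hours and 35 minutes layover in Cape Morrow → 9:05 AM UTC.
Add 15 hours 47 minutes leg 4 → 12:52 AM UTC (Jan 4).
Warsaw is UTC+1:00, so local arrival = 12:52 AM + 1:00 = 1:52 AM on Jan 4.

1:52 AM on January 4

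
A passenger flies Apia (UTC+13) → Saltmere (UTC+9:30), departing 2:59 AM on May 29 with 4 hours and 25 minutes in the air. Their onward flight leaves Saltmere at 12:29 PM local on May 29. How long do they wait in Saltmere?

Convert departure to UTC: 2:59 AM − 13:00 = 1:59 PM UTC on May 28.
Add 4 hours 25 minutes flight time → 6:24 PM UTC.
Saltmere is UTC+9:30, so local arrival = 6:24 PM + 9:30 = 3:54 AM on May 29.
Layover = 12:29 PM − 3:54 AM = 8 hours 35 minutes.

8 hours 35 minutes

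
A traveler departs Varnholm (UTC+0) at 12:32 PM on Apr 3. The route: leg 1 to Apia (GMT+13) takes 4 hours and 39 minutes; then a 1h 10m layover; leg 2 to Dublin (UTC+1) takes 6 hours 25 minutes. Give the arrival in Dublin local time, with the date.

Varnholm is at UTC+0, so departure is already 12:32 PM UTC on Apr 3.
Add 4 hours 39 minutes leg 1 → 5:11 PM UTC.
Add 1 hour and 10 minutes layover in Apia → 6:21 PM UTC.
Add 6 hours and 25 minutes leg 2 → 12:46 AM UTC (Apr 4).
Dublin is UTC+1:00, so local arrival = 12:46 AM + 1:00 = 1:46 AM on Apr 4.

1:46 AM on April 4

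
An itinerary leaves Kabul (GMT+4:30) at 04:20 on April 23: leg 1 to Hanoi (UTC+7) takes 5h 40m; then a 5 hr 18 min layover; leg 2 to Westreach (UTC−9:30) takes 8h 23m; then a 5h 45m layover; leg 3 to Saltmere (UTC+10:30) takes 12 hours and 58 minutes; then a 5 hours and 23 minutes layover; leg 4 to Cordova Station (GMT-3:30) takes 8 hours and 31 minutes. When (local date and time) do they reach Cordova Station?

00:18 on Apr 25

Convert departure to UTC: 04:20 − 4:30 = 23:50 UTC on Apr 22.
Add 5 hours 40 minutes leg 1 → 05:30 UTC (Apr 23).
Add 5 hours 18 minutes layover in Hanoi → 10:48 UTC.
Add 8 hours and 23 minutes leg 2 → 19:11 UTC.
Add 5 hours and 45 minutes layover in Westreach → 00:56 UTC (Apr 24).
Add 12 hours 58 minutes leg 3 → 13:54 UTC.
Add 5 hours and 23 minutes layover in Saltmere → 19:17 UTC.
Add 8 hours 31 minutes leg 4 → 03:48 UTC (Apr 25).
Cordova Station is UTC−3:30, so local arrival = 03:48 − 3:30 = 00:18 on Apr 25.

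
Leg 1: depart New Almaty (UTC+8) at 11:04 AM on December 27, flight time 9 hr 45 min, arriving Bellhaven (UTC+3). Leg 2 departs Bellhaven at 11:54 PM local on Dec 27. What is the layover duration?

8 hours 5 minutes

Convert departure to UTC: 11:04 AM − 8:00 = 3:04 AM UTC on Dec 27.
Add 9 hours 45 minutes flight time → 12:49 PM UTC.
Bellhaven is UTC+3:00, so local arrival = 12:49 PM + 3:00 = 3:49 PM on Dec 27.
Layover = 11:54 PM − 3:49 PM = 8 hours 5 minutes.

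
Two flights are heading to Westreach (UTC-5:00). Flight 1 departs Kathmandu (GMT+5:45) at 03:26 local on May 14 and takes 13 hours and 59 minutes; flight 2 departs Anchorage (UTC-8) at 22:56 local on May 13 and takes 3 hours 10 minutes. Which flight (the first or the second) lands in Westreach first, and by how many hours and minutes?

Flight 1 in UTC: 03:26 − 5:45 = 21:41 on May 13.
+13 hours 59 minutes → arrive 11:40 UTC on May 14.
Flight 2 in UTC: 22:56 + 8:00 = 06:56 on May 14.
+3 hours and 10 minutes → arrive 10:06 UTC on May 14.
Flight 2 lands earlier by 1 hour 34 minutes.

the second, by 1 hour 34 minutes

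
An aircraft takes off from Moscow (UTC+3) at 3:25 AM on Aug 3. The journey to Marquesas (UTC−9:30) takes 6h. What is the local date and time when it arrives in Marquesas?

8:55 PM on Aug 2

Convert departure to UTC: 3:25 AM − 3:00 = 12:25 AM UTC on Aug 3.
Add 6 hours travel time → 6:25 AM UTC.
Marquesas is UTC−9:30, so local arrival = 6:25 AM − 9:30 = 8:55 PM on Aug 2.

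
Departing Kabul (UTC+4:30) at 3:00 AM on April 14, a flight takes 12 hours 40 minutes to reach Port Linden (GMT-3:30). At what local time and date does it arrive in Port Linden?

7:40 AM on April 14

Convert departure to UTC: 3:00 AM − 4:30 = 10:30 PM UTC on Apr 13.
Add 12 hours 40 minutes travel time → 11:10 AM UTC (Apr 14).
Port Linden is UTC−3:30, so local arrival = 11:10 AM − 3:30 = 7:40 AM on Apr 14.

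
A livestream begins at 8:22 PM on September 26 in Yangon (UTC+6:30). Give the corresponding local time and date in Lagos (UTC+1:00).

Lagos is 5:30 behind Yangon.
Shift by the zone difference: 8:22 PM − 5:30 = 2:52 PM on Sep 26 in Lagos.

2:52 PM on Sep 26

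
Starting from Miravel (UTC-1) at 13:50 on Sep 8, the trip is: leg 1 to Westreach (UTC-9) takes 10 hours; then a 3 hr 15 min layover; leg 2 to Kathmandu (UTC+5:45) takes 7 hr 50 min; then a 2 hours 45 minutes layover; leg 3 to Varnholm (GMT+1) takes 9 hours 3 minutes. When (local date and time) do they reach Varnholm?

00:43 on Sep 10

Convert departure to UTC: 13:50 + 1:00 = 14:50 UTC on Sep 8.
Add 10 hours leg 1 → 00:50 UTC (Sep 9).
Add 3 hours 15 minutes layover in Westreach → 04:05 UTC.
Add 7 hours 50 minutes leg 2 → 11:55 UTC.
Add 2 hours 45 minutes layover in Kathmandu → 14:40 UTC.
Add 9 hours and 3 minutes leg 3 → 23:43 UTC.
Varnholm is UTC+1:00, so local arrival = 23:43 + 1:00 = 00:43 on Sep 10.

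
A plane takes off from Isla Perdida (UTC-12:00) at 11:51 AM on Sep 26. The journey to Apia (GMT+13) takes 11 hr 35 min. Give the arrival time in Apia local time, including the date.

12:26 AM on September 28

Convert departure to UTC: 11:51 AM + 12:00 = 11:51 PM UTC on Sep 26.
Add 11 hours and 35 minutes travel time → 11:26 AM UTC (Sep 27).
Apia is UTC+13:00, so local arrival = 11:26 AM + 13:00 = 12:26 AM on Sep 28.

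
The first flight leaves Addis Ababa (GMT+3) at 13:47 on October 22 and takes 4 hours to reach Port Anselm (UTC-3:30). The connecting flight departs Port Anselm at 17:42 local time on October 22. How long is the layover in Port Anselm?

6 hours 25 minutes

Convert departure to UTC: 13:47 − 3:00 = 10:47 UTC on Oct 22.
Add 4 hours flight time → 14:47 UTC.
Port Anselm is UTC−3:30, so local arrival = 14:47 − 3:30 = 11:17 on Oct 22.
Layover = 17:42 − 11:17 = 6 hours 25 minutes.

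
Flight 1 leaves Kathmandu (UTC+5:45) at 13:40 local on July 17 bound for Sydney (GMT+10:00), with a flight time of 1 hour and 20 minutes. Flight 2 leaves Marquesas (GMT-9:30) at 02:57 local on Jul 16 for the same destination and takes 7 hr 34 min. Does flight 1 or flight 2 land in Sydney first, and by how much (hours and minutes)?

the second, by 13 hours 14 minutes

Flight 1 in UTC: 13:40 − 5:45 = 07:55 on Jul 17.
+1 hour 20 minutes → arrive 09:15 UTC on Jul 17.
Flight 2 in UTC: 02:57 + 9:30 = 12:27 on Jul 16.
+7 hours and 34 minutes → arrive 20:01 UTC on Jul 16.
Flight 2 lands earlier by 13 hours 14 minutes.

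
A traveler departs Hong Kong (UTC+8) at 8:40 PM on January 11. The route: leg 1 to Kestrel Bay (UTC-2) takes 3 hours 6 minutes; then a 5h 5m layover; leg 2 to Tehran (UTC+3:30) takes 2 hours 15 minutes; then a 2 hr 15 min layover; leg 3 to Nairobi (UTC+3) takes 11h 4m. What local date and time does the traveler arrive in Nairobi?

3:25 PM on January 12

Convert departure to UTC: 8:40 PM − 8:00 = 12:40 PM UTC on Jan 11.
Add 3 hours 6 minutes leg 1 → 3:46 PM UTC.
Add 5 hours 5 minutes layover in Kestrel Bay → 8:51 PM UTC.
Add 2 hours 15 minutes leg 2 → 11:06 PM UTC.
Add 2 hours and 15 minutes layover in Tehran → 1:21 AM UTC (Jan 12).
Add 11 hours and 4 minutes leg 3 → 12:25 PM UTC.
Nairobi is UTC+3:00, so local arrival = 12:25 PM + 3:00 = 3:25 PM on Jan 12.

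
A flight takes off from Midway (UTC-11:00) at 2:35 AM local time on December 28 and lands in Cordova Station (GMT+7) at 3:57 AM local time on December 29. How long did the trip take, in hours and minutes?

Departure in UTC: 2:35 AM + 11:00 = 1:35 PM on Dec 28.
Arrival in UTC: 3:57 AM − 7:00 = 8:57 PM on Dec 28.
Elapsed = 8:57 PM − 1:35 PM = 7 hours 22 minutes.

7 hours 22 minutes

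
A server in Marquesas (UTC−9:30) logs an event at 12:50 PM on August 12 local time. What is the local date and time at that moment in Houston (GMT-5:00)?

In UTC: 12:50 PM + 9:30 = 10:20 PM on Aug 12.
Houston is UTC−5:00: 10:20 PM − 5:00 = 5:20 PM on Aug 12.

5:20 PM on August 12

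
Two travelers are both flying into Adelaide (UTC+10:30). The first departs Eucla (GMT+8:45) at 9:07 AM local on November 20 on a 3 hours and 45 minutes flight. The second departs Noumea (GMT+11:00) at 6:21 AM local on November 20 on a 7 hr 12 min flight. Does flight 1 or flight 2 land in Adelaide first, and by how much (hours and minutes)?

the second, by 1 hour 34 minutes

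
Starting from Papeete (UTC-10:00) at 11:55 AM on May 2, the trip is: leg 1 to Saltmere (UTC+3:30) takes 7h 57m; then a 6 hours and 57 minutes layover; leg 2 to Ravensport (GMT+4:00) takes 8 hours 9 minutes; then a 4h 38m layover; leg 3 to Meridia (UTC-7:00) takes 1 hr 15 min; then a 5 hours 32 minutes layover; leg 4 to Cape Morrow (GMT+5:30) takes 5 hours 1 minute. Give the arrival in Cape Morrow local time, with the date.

6:54 PM on May 4

Convert departure to UTC: 11:55 AM + 10:00 = 9:55 PM UTC on May 2.
Add 7 hours and 57 minutes leg 1 → 5:52 AM UTC (May 3).
Add 6 hours 57 minutes layover in Saltmere → 12:49 PM UTC.
Add 8 hours and 9 minutes leg 2 → 8:58 PM UTC.
Add 4 hours 38 minutes layover in Ravensport → 1:36 AM UTC (May 4).
Add 1 hour and 15 minutes leg 3 → 2:51 AM UTC.
Add 5 hours and 32 minutes layover in Meridia → 8:23 AM UTC.
Add 5 hours 1 minute leg 4 → 1:24 PM UTC.
Cape Morrow is UTC+5:30, so local arrival = 1:24 PM + 5:30 = 6:54 PM on May 4.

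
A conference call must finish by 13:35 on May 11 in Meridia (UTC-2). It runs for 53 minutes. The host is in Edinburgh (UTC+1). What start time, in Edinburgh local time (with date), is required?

Target end time in UTC: 13:35 + 2:00 = 15:35 on May 11.
Subtract 53 minutes → start 14:42 UTC on May 11.
Edinburgh is UTC+1:00: 14:42 + 1:00 = 15:42 on May 11.

15:42 on May 11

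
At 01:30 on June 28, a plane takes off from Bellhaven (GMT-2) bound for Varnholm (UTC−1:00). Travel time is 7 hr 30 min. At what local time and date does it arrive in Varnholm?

10:00 on June 28

Convert departure to UTC: 01:30 + 2:00 = 03:30 UTC on Jun 28.
Add 7 hours 30 minutes travel time → 11:00 UTC.
Varnholm is UTC−1:00, so local arrival = 11:00 − 1:00 = 10:00 on Jun 28.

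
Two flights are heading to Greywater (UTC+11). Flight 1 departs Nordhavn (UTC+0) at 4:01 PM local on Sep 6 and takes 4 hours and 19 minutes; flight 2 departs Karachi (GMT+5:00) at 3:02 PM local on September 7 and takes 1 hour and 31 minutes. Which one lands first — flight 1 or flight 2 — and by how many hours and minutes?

Flight 1 departs at 4:01 PM UTC (Sep 6).
+4 hours and 19 minutes → arrive 8:20 PM UTC on Sep 6.
Flight 2 in UTC: 3:02 PM − 5:00 = 10:02 AM on Sep 7.
+1 hour and 31 minutes → arrive 11:33 AM UTC on Sep 7.
Flight 1 lands earlier by 15 hours 13 minutes.

the first, by 15 hours 13 minutes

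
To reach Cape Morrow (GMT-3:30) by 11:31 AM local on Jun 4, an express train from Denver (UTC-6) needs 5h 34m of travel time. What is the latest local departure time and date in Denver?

3:27 AM on Jun 4

Target arrival in UTC: 11:31 AM + 3:30 = 3:01 PM on Jun 4.
Subtract 5 hours 34 minutes → departure 9:27 AM UTC on Jun 4.
Denver is UTC−6:00: 9:27 AM − 6:00 = 3:27 AM on Jun 4.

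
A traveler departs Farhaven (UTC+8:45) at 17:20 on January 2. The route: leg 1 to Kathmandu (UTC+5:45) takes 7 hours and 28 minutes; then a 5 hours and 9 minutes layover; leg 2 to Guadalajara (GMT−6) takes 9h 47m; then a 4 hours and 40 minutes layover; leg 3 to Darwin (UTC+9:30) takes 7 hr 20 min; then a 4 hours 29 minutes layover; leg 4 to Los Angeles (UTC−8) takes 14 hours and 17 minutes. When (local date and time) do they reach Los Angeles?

Convert departure to UTC: 17:20 − 8:45 = 08:35 UTC on Jan 2.
Add 7 hours and 28 minutes leg 1 → 16:03 UTC.
Add 5 hours and 9 minutes layover in Kathmandu → 21:12 UTC.
Add 9 hours and 47 minutes leg 2 → 06:59 UTC (Jan 3).
Add 4 hours 40 minutes layover in Guadalajara → 11:39 UTC.
Add 7 hours 20 minutes leg 3 → 18:59 UTC.
Add 4 hours 29 minutes layover in Darwin → 23:28 UTC.
Add 14 hours and 17 minutes leg 4 → 13:45 UTC (Jan 4).
Los Angeles is UTC−8:00, so local arrival = 13:45 − 8:00 = 05:45 on Jan 4.

05:45 on Jan 4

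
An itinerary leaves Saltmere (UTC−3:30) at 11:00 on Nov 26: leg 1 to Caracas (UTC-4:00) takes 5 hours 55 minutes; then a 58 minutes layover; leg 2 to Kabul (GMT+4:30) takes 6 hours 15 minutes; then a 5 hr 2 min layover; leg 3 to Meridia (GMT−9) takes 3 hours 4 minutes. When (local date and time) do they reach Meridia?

Convert departure to UTC: 11:00 + 3:30 = 14:30 UTC on Nov 26.
Add 5 hours 55 minutes leg 1 → 20:25 UTC.
Add 58 minutes layover in Caracas → 21:23 UTC.
Add 6 hours 15 minutes leg 2 → 03:38 UTC (Nov 27).
Add 5 hours 2 minutes layover in Kabul → 08:40 UTC.
Add 3 hours 4 minutes leg 3 → 11:44 UTC.
Meridia is UTC−9:00, so local arrival = 11:44 − 9:00 = 02:44 on Nov 27.

02:44 on November 27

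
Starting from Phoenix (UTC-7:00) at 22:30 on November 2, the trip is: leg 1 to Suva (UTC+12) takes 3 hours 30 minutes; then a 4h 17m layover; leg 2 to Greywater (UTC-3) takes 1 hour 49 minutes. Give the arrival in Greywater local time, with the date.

Convert departure to UTC: 22:30 + 7:00 = 05:30 UTC on Nov 3.
Add 3 hours and 30 minutes leg 1 → 09:00 UTC.
Add 4 hours 17 minutes layover in Suva → 13:17 UTC.
Add 1 hour 49 minutes leg 2 → 15:06 UTC.
Greywater is UTC−3:00, so local arrival = 15:06 − 3:00 = 12:06 on Nov 3.

12:06 on November 3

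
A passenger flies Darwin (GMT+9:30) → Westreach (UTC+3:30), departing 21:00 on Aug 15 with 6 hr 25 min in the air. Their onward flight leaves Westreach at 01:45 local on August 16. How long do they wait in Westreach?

Convert departure to UTC: 21:00 − 9:30 = 11:30 UTC on Aug 15.
Add 6 hours 25 minutes flight time → 17:55 UTC.
Westreach is UTC+3:30, so local arrival = 17:55 + 3:30 = 21:25 on Aug 15.
Layover = 01:45 − 21:25 (+1 day) = 4 hours 20 minutes.

4 hours 20 minutes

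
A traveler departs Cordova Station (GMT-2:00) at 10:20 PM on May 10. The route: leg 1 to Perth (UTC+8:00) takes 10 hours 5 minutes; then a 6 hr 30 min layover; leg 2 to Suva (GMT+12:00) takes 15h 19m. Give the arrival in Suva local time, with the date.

8:14 PM on May 12

Convert departure to UTC: 10:20 PM + 2:00 = 12:20 AM UTC on May 11.
Add 10 hours 5 minutes leg 1 → 10:25 AM UTC.
Add 6 hours 30 minutes layover in Perth → 4:55 PM UTC.
Add 15 hours 19 minutes leg 2 → 8:14 AM UTC (May 12).
Suva is UTC+12:00, so local arrival = 8:14 AM + 12:00 = 8:14 PM on May 12.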